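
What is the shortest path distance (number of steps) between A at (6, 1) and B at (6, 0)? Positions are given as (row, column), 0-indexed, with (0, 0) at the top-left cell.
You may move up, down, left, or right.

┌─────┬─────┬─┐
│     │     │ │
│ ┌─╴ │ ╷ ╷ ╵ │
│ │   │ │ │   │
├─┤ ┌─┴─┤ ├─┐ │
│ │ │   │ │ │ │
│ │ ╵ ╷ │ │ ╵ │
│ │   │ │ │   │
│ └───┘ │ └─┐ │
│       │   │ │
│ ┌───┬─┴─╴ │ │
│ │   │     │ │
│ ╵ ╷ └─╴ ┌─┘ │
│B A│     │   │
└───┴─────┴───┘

Finding path from (6, 1) to (6, 0):
Path: (6,1) → (6,0)
Distance: 1 steps

Solution:

┌─────┬─────┬─┐
│     │     │ │
│ ┌─╴ │ ╷ ╷ ╵ │
│ │   │ │ │   │
├─┤ ┌─┴─┤ ├─┐ │
│ │ │   │ │ │ │
│ │ ╵ ╷ │ │ ╵ │
│ │   │ │ │   │
│ └───┘ │ └─┐ │
│       │   │ │
│ ┌───┬─┴─╴ │ │
│ │   │     │ │
│ ╵ ╷ └─╴ ┌─┘ │
│B A│     │   │
└───┴─────┴───┘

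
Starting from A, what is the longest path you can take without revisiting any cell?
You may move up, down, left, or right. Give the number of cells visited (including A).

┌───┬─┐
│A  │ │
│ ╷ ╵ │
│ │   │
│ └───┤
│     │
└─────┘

Finding longest simple path using DFS:
Start: (0, 0)
Longest path visits 5 cells
Path: A → down → down → right → right

Solution:

┌───┬─┐
│A  │ │
│ ╷ ╵ │
│↓│   │
│ └───┤
│↳ → B│
└─────┘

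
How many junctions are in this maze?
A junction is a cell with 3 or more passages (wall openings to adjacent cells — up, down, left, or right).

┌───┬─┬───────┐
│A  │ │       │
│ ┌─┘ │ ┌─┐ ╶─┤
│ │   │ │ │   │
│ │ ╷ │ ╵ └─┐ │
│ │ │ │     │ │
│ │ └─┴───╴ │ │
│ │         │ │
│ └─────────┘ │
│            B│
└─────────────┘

Checking each cell for number of passages:

Junctions found (3+ passages):
  (0, 5): 3 passages
  (1, 2): 3 passages
  (2, 4): 3 passages
Total junctions: 3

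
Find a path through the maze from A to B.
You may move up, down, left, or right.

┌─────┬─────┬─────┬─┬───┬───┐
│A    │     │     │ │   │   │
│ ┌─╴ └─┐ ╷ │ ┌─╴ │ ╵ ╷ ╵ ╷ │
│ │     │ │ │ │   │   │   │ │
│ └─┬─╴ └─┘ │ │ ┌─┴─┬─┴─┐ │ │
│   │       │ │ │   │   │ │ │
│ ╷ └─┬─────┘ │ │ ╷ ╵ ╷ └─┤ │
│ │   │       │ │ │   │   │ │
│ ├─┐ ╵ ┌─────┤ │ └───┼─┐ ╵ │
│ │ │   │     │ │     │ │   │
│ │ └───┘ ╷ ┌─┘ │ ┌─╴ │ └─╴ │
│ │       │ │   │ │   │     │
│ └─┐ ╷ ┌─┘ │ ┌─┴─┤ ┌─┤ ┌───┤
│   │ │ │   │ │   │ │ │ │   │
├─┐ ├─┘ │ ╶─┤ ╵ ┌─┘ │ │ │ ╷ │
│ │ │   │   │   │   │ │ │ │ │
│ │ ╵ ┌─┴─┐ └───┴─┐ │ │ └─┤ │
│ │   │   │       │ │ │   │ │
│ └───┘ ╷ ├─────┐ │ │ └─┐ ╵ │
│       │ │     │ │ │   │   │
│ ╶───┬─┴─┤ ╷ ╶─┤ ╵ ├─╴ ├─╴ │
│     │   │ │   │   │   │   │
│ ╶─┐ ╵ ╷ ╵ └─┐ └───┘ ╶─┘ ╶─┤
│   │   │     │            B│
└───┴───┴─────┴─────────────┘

Finding the shortest path through the maze:
Path length: 62 steps
Directions: down → down → down → down → down → down → right → down → down → right → up → right → up → up → right → up → right → down → down → left → down → right → down → right → right → right → down → down → right → up → up → up → up → up → right → up → left → left → up → up → right → down → right → up → right → down → right → down → right → down → left → left → down → down → down → right → down → right → down → left → down → right

Solution:

┌─────┬─────┬─────┬─┬───┬───┐
│A    │     │     │ │   │   │
│ ┌─╴ └─┐ ╷ │ ┌─╴ │ ╵ ╷ ╵ ╷ │
│↓│     │ │ │ │   │   │   │ │
│ └─┬─╴ └─┘ │ │ ┌─┴─┬─┴─┐ │ │
│↓  │       │ │ │↱ ↓│↱ ↓│ │ │
│ ╷ └─┬─────┘ │ │ ╷ ╵ ╷ └─┤ │
│↓│   │       │ │↑│↳ ↑│↳ ↓│ │
│ ├─┐ ╵ ┌─────┤ │ └───┼─┐ ╵ │
│↓│ │   │↱ ↓  │ │↑ ← ↰│ │↳ ↓│
│ │ └───┘ ╷ ┌─┘ │ ┌─╴ │ └─╴ │
│↓│    ↱ ↑│↓│   │ │↱ ↑│↓ ← ↲│
│ └─┐ ╷ ┌─┘ │ ┌─┴─┤ ┌─┤ ┌───┤
│↳ ↓│ │↑│↓ ↲│ │   │↑│ │↓│   │
├─┐ ├─┘ │ ╶─┤ ╵ ┌─┘ │ │ │ ╷ │
│ │↓│↱ ↑│↳ ↓│   │  ↑│ │↓│ │ │
│ │ ╵ ┌─┴─┐ └───┴─┐ │ │ └─┤ │
│ │↳ ↑│   │↳ → → ↓│↑│ │↳ ↓│ │
│ └───┘ ╷ ├─────┐ │ │ └─┐ ╵ │
│       │ │     │↓│↑│   │↳ ↓│
│ ╶───┬─┴─┤ ╷ ╶─┤ ╵ ├─╴ ├─╴ │
│     │   │ │   │↳ ↑│   │↓ ↲│
│ ╶─┐ ╵ ╷ ╵ └─┐ └───┘ ╶─┘ ╶─┤
│   │   │     │          ↳ B│
└───┴───┴─────┴─────────────┘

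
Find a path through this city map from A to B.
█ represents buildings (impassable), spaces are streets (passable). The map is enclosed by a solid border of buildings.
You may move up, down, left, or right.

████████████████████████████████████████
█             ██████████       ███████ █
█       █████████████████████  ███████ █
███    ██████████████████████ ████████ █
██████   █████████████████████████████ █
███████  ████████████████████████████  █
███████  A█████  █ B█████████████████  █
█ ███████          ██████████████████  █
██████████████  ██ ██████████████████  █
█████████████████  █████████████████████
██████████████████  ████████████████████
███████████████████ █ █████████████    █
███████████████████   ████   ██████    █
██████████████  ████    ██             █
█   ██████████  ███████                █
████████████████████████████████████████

Finding the shortest path from A to B:
Movement: cardinal only
Path length: 12 steps
Directions: down → right → right → right → right → right → right → right → right → right → up → right

Solution:

████████████████████████████████████████
█             ██████████       ███████ █
█       █████████████████████  ███████ █
███    ██████████████████████ ████████ █
██████   █████████████████████████████ █
███████  ████████████████████████████  █
███████  A█████  █↱B█████████████████  █
█ ███████↳→→→→→→→→↑██████████████████  █
██████████████  ██ ██████████████████  █
█████████████████  █████████████████████
██████████████████  ████████████████████
███████████████████ █ █████████████    █
███████████████████   ████   ██████    █
██████████████  ████    ██             █
█   ██████████  ███████                █
████████████████████████████████████████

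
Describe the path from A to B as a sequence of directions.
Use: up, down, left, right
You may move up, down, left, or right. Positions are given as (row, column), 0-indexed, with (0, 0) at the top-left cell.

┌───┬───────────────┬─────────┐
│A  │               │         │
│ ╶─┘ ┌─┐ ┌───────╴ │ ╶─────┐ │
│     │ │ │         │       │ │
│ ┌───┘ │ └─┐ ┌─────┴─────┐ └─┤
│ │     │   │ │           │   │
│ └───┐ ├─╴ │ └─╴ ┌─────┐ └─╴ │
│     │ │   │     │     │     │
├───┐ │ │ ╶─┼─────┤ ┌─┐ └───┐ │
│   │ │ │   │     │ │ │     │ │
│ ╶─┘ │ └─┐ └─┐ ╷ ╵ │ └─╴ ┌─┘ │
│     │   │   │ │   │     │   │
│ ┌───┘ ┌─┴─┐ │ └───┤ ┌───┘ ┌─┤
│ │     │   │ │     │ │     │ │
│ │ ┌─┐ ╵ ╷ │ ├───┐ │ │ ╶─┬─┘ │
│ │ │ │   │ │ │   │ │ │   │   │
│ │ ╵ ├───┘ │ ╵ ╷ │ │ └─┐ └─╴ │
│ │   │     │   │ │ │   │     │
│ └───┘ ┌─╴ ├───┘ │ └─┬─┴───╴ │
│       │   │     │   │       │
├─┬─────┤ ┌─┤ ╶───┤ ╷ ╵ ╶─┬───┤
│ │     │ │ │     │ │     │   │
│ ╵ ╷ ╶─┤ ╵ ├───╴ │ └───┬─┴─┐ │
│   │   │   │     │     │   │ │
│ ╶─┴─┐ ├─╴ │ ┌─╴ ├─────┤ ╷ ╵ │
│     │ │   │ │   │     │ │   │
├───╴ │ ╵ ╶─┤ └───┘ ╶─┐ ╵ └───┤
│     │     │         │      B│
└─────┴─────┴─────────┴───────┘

Finding the path and converting it to directions:
Path through cells: (0,0) → (1,0) → (1,1) → (1,2) → (0,2) → (0,3) → (0,4) → (1,4) → (2,4) → (2,5) → (3,5) → (3,4) → (4,4) → (4,5) → (5,5) → (5,6) → (6,6) → (7,6) → (8,6) → (8,7) → (7,7) → (7,8) → (8,8) → (9,8) → (9,7) → (9,6) → (10,6) → (10,7) → (10,8) → (11,8) → (11,7) → (11,6) → (12,6) → (13,6) → (13,7) → (13,8) → (13,9) → (12,9) → (12,10) → (12,11) → (13,11) → (13,12) → (13,13) → (13,14)
Directions: down, right, right, up, right, right, down, down, right, down, left, down, right, down, right, down, down, down, right, up, right, down, down, left, left, down, right, right, down, left, left, down, down, right, right, right, up, right, right, down, right, right, right

Solution:

┌───┬───────────────┬─────────┐
│A  │↱ → ↓          │         │
│ ╶─┘ ┌─┐ ┌───────╴ │ ╶─────┐ │
│↳ → ↑│ │↓│         │       │ │
│ ┌───┘ │ └─┐ ┌─────┴─────┐ └─┤
│ │     │↳ ↓│ │           │   │
│ └───┐ ├─╴ │ └─╴ ┌─────┐ └─╴ │
│     │ │↓ ↲│     │     │     │
├───┐ │ │ ╶─┼─────┤ ┌─┐ └───┐ │
│   │ │ │↳ ↓│     │ │ │     │ │
│ ╶─┘ │ └─┐ └─┐ ╷ ╵ │ └─╴ ┌─┘ │
│     │   │↳ ↓│ │   │     │   │
│ ┌───┘ ┌─┴─┐ │ └───┤ ┌───┘ ┌─┤
│ │     │   │↓│     │ │     │ │
│ │ ┌─┐ ╵ ╷ │ ├───┐ │ │ ╶─┬─┘ │
│ │ │ │   │ │↓│↱ ↓│ │ │   │   │
│ │ ╵ ├───┘ │ ╵ ╷ │ │ └─┐ └─╴ │
│ │   │     │↳ ↑│↓│ │   │     │
│ └───┘ ┌─╴ ├───┘ │ └─┬─┴───╴ │
│       │   │↓ ← ↲│   │       │
├─┬─────┤ ┌─┤ ╶───┤ ╷ ╵ ╶─┬───┤
│ │     │ │ │↳ → ↓│ │     │   │
│ ╵ ╷ ╶─┤ ╵ ├───╴ │ └───┬─┴─┐ │
│   │   │   │↓ ← ↲│     │   │ │
│ ╶─┴─┐ ├─╴ │ ┌─╴ ├─────┤ ╷ ╵ │
│     │ │   │↓│   │↱ → ↓│ │   │
├───╴ │ ╵ ╶─┤ └───┘ ╶─┐ ╵ └───┤
│     │     │↳ → → ↑  │↳ → → B│
└─────┴─────┴─────────┴───────┘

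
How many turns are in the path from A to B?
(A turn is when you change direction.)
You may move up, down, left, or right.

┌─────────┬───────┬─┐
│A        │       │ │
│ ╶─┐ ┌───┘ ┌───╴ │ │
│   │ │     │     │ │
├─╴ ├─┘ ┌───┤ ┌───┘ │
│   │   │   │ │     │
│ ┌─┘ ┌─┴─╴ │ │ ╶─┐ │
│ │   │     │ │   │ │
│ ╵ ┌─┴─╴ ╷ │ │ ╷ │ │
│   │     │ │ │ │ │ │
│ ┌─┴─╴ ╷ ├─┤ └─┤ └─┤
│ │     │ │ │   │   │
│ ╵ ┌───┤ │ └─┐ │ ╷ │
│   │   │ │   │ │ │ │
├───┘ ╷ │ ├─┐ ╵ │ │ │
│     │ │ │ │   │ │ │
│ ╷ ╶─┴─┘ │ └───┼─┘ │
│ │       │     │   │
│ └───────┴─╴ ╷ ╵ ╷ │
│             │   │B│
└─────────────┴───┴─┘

Directions: down, right, down, left, down, down, down, down, right, up, right, right, up, right, down, down, down, down, left, left, left, up, left, down, down, right, right, right, right, right, right, up, right, down, right, up, right, down
Number of turns: 22

Solution:

┌─────────┬───────┬─┐
│A        │       │ │
│ ╶─┐ ┌───┘ ┌───╴ │ │
│↳ ↓│ │     │     │ │
├─╴ ├─┘ ┌───┤ ┌───┘ │
│↓ ↲│   │   │ │     │
│ ┌─┘ ┌─┴─╴ │ │ ╶─┐ │
│↓│   │     │ │   │ │
│ ╵ ┌─┴─╴ ╷ │ │ ╷ │ │
│↓  │  ↱ ↓│ │ │ │ │ │
│ ┌─┴─╴ ╷ ├─┤ └─┤ └─┤
│↓│↱ → ↑│↓│ │   │   │
│ ╵ ┌───┤ │ └─┐ │ ╷ │
│↳ ↑│   │↓│   │ │ │ │
├───┘ ╷ │ ├─┐ ╵ │ │ │
│↓ ↰  │ │↓│ │   │ │ │
│ ╷ ╶─┴─┘ │ └───┼─┘ │
│↓│↑ ← ← ↲│  ↱ ↓│↱ ↓│
│ └───────┴─╴ ╷ ╵ ╷ │
│↳ → → → → → ↑│↳ ↑│B│
└─────────────┴───┴─┘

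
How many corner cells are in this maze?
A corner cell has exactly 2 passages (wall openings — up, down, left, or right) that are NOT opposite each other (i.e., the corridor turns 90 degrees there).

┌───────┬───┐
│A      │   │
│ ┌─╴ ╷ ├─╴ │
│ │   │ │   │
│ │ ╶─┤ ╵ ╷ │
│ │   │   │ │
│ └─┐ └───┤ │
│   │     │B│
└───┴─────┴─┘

Counting corner cells (2 non-opposite passages):
Total corners: 12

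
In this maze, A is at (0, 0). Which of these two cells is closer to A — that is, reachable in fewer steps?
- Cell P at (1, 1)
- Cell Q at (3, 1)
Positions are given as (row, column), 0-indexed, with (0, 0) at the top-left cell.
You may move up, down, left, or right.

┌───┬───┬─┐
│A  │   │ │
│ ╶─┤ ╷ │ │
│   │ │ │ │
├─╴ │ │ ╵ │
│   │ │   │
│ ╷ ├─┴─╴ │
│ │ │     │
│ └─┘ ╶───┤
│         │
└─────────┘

Shortest path A → P at (1, 1): 2 steps
Shortest path A → Q at (3, 1): 4 steps

P is closer (2 steps vs 4 steps).

Path to P:

┌───┬───┬─┐
│A  │   │ │
│ ╶─┤ ╷ │ │
│↳ P│ │ │ │
├─╴ │ │ ╵ │
│   │ │   │
│ ╷ ├─┴─╴ │
│ │ │     │
│ └─┘ ╶───┤
│         │
└─────────┘

Path to Q:

┌───┬───┬─┐
│A  │   │ │
│ ╶─┤ ╷ │ │
│↳ ↓│ │ │ │
├─╴ │ │ ╵ │
│  ↓│ │   │
│ ╷ ├─┴─╴ │
│ │Q│     │
│ └─┘ ╶───┤
│         │
└─────────┘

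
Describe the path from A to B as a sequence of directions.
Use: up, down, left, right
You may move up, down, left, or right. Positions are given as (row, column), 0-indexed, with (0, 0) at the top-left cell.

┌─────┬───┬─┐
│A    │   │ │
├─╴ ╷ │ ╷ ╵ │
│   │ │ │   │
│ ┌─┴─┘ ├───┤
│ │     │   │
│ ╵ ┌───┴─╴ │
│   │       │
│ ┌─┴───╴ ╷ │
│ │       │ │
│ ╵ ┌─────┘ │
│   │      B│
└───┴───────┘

Finding the path and converting it to directions:
Path through cells: (0,0) → (0,1) → (1,1) → (1,0) → (2,0) → (3,0) → (4,0) → (5,0) → (5,1) → (4,1) → (4,2) → (4,3) → (4,4) → (3,4) → (3,5) → (4,5) → (5,5)
Directions: right, down, left, down, down, down, down, right, up, right, right, right, up, right, down, down

Solution:

┌─────┬───┬─┐
│A ↓  │   │ │
├─╴ ╷ │ ╷ ╵ │
│↓ ↲│ │ │   │
│ ┌─┴─┘ ├───┤
│↓│     │   │
│ ╵ ┌───┴─╴ │
│↓  │    ↱ ↓│
│ ┌─┴───╴ ╷ │
│↓│↱ → → ↑│↓│
│ ╵ ┌─────┘ │
│↳ ↑│      B│
└───┴───────┘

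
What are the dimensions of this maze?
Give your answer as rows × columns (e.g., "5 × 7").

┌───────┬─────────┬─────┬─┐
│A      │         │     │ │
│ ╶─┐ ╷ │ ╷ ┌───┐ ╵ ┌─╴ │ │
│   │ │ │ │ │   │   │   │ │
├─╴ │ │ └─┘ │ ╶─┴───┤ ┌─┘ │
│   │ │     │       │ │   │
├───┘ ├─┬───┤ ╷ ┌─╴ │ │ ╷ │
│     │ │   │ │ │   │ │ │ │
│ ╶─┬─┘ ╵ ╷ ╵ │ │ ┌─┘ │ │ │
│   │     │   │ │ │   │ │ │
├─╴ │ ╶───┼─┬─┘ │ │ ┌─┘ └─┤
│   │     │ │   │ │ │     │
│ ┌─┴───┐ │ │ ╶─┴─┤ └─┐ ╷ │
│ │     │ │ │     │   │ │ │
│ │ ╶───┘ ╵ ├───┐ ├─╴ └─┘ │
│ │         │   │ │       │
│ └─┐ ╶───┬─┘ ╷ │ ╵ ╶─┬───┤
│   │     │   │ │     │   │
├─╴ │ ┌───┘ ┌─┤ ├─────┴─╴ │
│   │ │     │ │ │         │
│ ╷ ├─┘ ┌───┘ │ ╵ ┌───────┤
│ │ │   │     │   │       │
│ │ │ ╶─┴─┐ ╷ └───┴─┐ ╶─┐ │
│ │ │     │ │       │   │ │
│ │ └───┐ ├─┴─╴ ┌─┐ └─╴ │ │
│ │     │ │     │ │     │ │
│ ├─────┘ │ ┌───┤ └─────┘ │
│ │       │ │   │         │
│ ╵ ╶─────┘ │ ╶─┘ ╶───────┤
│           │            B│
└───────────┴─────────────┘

Counting the maze dimensions:
Rows (vertical): 15
Columns (horizontal): 13
Dimensions: 15 × 13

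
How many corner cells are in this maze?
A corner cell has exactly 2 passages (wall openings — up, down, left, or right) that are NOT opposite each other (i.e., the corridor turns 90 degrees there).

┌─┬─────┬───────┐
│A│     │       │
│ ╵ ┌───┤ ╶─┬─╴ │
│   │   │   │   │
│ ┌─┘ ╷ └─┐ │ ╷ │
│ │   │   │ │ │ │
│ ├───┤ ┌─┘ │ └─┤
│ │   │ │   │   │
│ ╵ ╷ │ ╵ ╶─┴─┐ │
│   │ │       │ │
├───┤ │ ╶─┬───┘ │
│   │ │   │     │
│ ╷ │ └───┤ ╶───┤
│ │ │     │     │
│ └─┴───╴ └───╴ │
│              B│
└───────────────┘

Counting corner cells (2 non-opposite passages):
Total corners: 29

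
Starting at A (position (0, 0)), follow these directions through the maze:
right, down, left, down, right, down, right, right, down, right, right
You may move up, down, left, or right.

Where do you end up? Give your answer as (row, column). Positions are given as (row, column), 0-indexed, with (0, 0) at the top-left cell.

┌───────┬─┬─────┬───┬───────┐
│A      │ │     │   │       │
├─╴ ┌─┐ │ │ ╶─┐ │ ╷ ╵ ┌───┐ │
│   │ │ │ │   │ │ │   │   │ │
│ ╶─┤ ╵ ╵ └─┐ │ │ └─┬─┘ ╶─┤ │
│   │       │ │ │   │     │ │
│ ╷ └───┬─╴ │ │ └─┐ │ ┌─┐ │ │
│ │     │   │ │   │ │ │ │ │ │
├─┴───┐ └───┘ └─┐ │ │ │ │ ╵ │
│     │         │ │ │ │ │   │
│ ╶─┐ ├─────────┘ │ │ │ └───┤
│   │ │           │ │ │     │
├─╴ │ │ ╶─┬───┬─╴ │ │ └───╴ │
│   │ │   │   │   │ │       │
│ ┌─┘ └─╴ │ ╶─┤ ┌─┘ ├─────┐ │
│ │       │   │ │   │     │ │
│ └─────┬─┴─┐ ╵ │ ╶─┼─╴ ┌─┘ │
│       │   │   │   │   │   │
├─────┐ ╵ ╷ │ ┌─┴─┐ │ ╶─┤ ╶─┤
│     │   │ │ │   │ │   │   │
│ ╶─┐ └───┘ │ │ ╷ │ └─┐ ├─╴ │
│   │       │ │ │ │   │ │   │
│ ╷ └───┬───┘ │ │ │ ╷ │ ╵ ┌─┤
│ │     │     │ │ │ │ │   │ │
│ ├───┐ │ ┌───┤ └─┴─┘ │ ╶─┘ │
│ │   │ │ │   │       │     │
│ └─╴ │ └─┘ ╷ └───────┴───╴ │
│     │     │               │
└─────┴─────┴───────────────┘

Following directions step by step:
Start: (0, 0)
  right: (0, 0) → (0, 1)
  down: (0, 1) → (1, 1)
  left: (1, 1) → (1, 0)
  down: (1, 0) → (2, 0)
  right: (2, 0) → (2, 1)
  down: (2, 1) → (3, 1)
  right: (3, 1) → (3, 2)
  right: (3, 2) → (3, 3)
  down: (3, 3) → (4, 3)
  right: (4, 3) → (4, 4)
  right: (4, 4) → (4, 5)
Final position: (4, 5)

Path taken:

┌───────┬─┬─────┬───┬───────┐
│A ↓    │ │     │   │       │
├─╴ ┌─┐ │ │ ╶─┐ │ ╷ ╵ ┌───┐ │
│↓ ↲│ │ │ │   │ │ │   │   │ │
│ ╶─┤ ╵ ╵ └─┐ │ │ └─┬─┘ ╶─┤ │
│↳ ↓│       │ │ │   │     │ │
│ ╷ └───┬─╴ │ │ └─┐ │ ┌─┐ │ │
│ │↳ → ↓│   │ │   │ │ │ │ │ │
├─┴───┐ └───┘ └─┐ │ │ │ │ ╵ │
│     │↳ → B    │ │ │ │ │   │
│ ╶─┐ ├─────────┘ │ │ │ └───┤
│   │ │           │ │ │     │
├─╴ │ │ ╶─┬───┬─╴ │ │ └───╴ │
│   │ │   │   │   │ │       │
│ ┌─┘ └─╴ │ ╶─┤ ┌─┘ ├─────┐ │
│ │       │   │ │   │     │ │
│ └─────┬─┴─┐ ╵ │ ╶─┼─╴ ┌─┘ │
│       │   │   │   │   │   │
├─────┐ ╵ ╷ │ ┌─┴─┐ │ ╶─┤ ╶─┤
│     │   │ │ │   │ │   │   │
│ ╶─┐ └───┘ │ │ ╷ │ └─┐ ├─╴ │
│   │       │ │ │ │   │ │   │
│ ╷ └───┬───┘ │ │ │ ╷ │ ╵ ┌─┤
│ │     │     │ │ │ │ │   │ │
│ ├───┐ │ ┌───┤ └─┴─┘ │ ╶─┘ │
│ │   │ │ │   │       │     │
│ └─╴ │ └─┘ ╷ └───────┴───╴ │
│     │     │               │
└─────┴─────┴───────────────┘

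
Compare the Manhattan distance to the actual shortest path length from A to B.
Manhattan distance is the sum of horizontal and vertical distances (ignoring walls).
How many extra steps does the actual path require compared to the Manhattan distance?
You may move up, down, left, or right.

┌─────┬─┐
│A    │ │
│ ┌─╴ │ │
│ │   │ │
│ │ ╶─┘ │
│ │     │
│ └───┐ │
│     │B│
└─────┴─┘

Manhattan distance: |3 - 0| + |3 - 0| = 6
Actual path length: 8
Extra steps: 8 - 6 = 2

Solution:

┌─────┬─┐
│A → ↓│ │
│ ┌─╴ │ │
│ │↓ ↲│ │
│ │ ╶─┘ │
│ │↳ → ↓│
│ └───┐ │
│     │B│
└─────┴─┘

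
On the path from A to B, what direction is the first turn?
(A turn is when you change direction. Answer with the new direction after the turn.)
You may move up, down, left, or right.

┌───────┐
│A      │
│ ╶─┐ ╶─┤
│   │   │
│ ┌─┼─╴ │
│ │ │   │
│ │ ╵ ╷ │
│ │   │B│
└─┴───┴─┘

Directions: right, right, down, right, down, down
First turn direction: down

Solution:

┌───────┐
│A → ↓  │
│ ╶─┐ ╶─┤
│   │↳ ↓│
│ ┌─┼─╴ │
│ │ │  ↓│
│ │ ╵ ╷ │
│ │   │B│
└─┴───┴─┘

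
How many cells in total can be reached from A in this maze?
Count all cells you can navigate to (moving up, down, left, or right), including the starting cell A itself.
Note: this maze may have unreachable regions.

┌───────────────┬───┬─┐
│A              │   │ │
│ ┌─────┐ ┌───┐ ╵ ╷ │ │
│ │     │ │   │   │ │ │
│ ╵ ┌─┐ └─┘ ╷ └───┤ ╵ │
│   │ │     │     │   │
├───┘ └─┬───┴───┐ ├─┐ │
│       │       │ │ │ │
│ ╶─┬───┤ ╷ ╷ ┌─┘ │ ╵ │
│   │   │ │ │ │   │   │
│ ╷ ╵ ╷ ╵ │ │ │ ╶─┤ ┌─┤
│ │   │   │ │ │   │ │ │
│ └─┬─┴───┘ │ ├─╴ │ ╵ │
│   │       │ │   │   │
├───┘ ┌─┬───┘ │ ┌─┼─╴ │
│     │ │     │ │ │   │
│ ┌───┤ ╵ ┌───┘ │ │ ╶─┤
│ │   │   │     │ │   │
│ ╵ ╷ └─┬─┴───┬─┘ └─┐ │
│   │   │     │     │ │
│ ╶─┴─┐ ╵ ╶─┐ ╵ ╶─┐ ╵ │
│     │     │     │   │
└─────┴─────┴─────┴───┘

Using BFS/flood-fill to find all reachable cells from A:
Maze size: 11 × 11 = 121 total cells
All cells are reachable — the maze is fully connected.
Reachable cells: 121

Reachable region (· marks reachable cells):

┌───────────────┬───┬─┐
│A · · · · · · ·│· ·│·│
│ ┌─────┐ ┌───┐ ╵ ╷ │ │
│·│· · ·│·│· ·│· ·│·│·│
│ ╵ ┌─┐ └─┘ ╷ └───┤ ╵ │
│· ·│·│· · ·│· · ·│· ·│
├───┘ └─┬───┴───┐ ├─┐ │
│· · · ·│· · · ·│·│·│·│
│ ╶─┬───┤ ╷ ╷ ┌─┘ │ ╵ │
│· ·│· ·│·│·│·│· ·│· ·│
│ ╷ ╵ ╷ ╵ │ │ │ ╶─┤ ┌─┤
│·│· ·│· ·│·│·│· ·│·│·│
│ └─┬─┴───┘ │ ├─╴ │ ╵ │
│· ·│· · · ·│·│· ·│· ·│
├───┘ ┌─┬───┘ │ ┌─┼─╴ │
│· · ·│·│· · ·│·│·│· ·│
│ ┌───┤ ╵ ┌───┘ │ │ ╶─┤
│·│· ·│· ·│· · ·│·│· ·│
│ ╵ ╷ └─┬─┴───┬─┘ └─┐ │
│· ·│· ·│· · ·│· · ·│·│
│ ╶─┴─┐ ╵ ╶─┐ ╵ ╶─┐ ╵ │
│· · ·│· · ·│· · ·│· ·│
└─────┴─────┴─────┴───┘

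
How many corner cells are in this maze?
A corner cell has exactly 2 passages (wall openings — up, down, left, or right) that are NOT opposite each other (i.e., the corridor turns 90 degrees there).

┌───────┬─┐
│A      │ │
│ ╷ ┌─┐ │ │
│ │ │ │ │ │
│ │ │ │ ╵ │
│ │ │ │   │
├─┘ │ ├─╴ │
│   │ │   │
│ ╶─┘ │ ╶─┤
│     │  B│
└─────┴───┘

Counting corner cells (2 non-opposite passages):
Total corners: 10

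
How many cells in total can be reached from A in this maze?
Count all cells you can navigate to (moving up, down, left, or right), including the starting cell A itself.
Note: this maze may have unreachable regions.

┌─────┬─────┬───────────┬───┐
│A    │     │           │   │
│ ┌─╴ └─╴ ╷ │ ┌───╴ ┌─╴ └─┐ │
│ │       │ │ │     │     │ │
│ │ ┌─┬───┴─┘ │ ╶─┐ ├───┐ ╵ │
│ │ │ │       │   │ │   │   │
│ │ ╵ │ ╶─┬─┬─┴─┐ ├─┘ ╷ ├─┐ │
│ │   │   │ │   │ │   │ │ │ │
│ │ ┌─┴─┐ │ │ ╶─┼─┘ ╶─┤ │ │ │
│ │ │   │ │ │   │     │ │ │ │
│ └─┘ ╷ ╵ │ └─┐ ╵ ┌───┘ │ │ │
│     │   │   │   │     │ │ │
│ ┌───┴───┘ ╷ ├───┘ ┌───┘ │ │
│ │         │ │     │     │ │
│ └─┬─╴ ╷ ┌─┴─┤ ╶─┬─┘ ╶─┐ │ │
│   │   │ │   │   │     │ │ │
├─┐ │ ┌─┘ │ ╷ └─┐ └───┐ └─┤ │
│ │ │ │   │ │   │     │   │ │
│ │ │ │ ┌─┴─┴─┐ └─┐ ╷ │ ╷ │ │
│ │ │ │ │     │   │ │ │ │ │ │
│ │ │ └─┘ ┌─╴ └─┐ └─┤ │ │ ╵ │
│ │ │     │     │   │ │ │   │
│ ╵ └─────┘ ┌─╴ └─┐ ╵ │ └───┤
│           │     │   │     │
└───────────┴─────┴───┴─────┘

Using BFS/flood-fill to find all reachable cells from A:
Maze size: 12 × 14 = 168 total cells
40 cell(s) are walled off and cannot be reached from A.
Reachable cells: 128

Reachable region (· marks reachable cells):

┌─────┬─────┬───────────┬───┐
│A · ·│· · ·│· · · · · ·│· ·│
│ ┌─╴ └─╴ ╷ │ ┌───╴ ┌─╴ └─┐ │
│·│· · · ·│·│·│· · ·│· · ·│·│
│ │ ┌─┬───┴─┘ │ ╶─┐ ├───┐ ╵ │
│·│·│·│· · · ·│· ·│·│   │· ·│
│ │ ╵ │ ╶─┬─┬─┴─┐ ├─┘ ╷ ├─┐ │
│·│· ·│· ·│·│   │·│   │ │·│·│
│ │ ┌─┴─┐ │ │ ╶─┼─┘ ╶─┤ │ │ │
│·│·│· ·│·│·│   │     │ │·│·│
│ └─┘ ╷ ╵ │ └─┐ ╵ ┌───┘ │ │ │
│· · ·│· ·│· ·│   │     │·│·│
│ ┌───┴───┘ ╷ ├───┘ ┌───┘ │ │
│·│· · · · ·│·│     │· · ·│·│
│ └─┬─╴ ╷ ┌─┴─┤ ╶─┬─┘ ╶─┐ │ │
│· ·│· ·│·│   │   │· · ·│·│·│
├─┐ │ ┌─┘ │ ╷ └─┐ └───┐ └─┤ │
│·│·│·│· ·│ │   │     │· ·│·│
│ │ │ │ ┌─┴─┴─┐ └─┐ ╷ │ ╷ │ │
│·│·│·│·│· · ·│   │ │ │·│·│·│
│ │ │ └─┘ ┌─╴ └─┐ └─┤ │ │ ╵ │
│·│·│· · ·│· · ·│   │ │·│· ·│
│ ╵ └─────┘ ┌─╴ └─┐ ╵ │ └───┤
│· · · · · ·│· · ·│   │· · ·│
└───────────┴─────┴───┴─────┘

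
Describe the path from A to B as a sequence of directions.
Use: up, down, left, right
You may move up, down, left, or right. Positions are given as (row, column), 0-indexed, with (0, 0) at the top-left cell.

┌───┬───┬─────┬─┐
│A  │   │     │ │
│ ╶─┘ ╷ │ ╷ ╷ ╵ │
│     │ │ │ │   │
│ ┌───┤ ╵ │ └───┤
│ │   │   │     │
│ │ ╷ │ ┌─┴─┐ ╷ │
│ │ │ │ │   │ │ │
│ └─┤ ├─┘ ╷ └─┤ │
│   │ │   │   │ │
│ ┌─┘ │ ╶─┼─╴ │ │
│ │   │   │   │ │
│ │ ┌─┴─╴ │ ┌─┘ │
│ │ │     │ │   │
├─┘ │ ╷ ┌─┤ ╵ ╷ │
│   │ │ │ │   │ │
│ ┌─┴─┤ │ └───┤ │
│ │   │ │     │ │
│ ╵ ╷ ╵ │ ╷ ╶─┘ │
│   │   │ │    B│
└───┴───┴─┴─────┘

Finding the path and converting it to directions:
Path through cells: (0,0) → (1,0) → (1,1) → (1,2) → (0,2) → (0,3) → (1,3) → (2,3) → (2,4) → (1,4) → (0,4) → (0,5) → (1,5) → (2,5) → (2,6) → (2,7) → (3,7) → (4,7) → (5,7) → (6,7) → (7,7) → (8,7) → (9,7)
Directions: down, right, right, up, right, down, down, right, up, up, right, down, down, right, right, down, down, down, down, down, down, down

Solution:

┌───┬───┬─────┬─┐
│A  │↱ ↓│↱ ↓  │ │
│ ╶─┘ ╷ │ ╷ ╷ ╵ │
│↳ → ↑│↓│↑│↓│   │
│ ┌───┤ ╵ │ └───┤
│ │   │↳ ↑│↳ → ↓│
│ │ ╷ │ ┌─┴─┐ ╷ │
│ │ │ │ │   │ │↓│
│ └─┤ ├─┘ ╷ └─┤ │
│   │ │   │   │↓│
│ ┌─┘ │ ╶─┼─╴ │ │
│ │   │   │   │↓│
│ │ ┌─┴─╴ │ ┌─┘ │
│ │ │     │ │  ↓│
├─┘ │ ╷ ┌─┤ ╵ ╷ │
│   │ │ │ │   │↓│
│ ┌─┴─┤ │ └───┤ │
│ │   │ │     │↓│
│ ╵ ╷ ╵ │ ╷ ╶─┘ │
│   │   │ │    B│
└───┴───┴─┴─────┘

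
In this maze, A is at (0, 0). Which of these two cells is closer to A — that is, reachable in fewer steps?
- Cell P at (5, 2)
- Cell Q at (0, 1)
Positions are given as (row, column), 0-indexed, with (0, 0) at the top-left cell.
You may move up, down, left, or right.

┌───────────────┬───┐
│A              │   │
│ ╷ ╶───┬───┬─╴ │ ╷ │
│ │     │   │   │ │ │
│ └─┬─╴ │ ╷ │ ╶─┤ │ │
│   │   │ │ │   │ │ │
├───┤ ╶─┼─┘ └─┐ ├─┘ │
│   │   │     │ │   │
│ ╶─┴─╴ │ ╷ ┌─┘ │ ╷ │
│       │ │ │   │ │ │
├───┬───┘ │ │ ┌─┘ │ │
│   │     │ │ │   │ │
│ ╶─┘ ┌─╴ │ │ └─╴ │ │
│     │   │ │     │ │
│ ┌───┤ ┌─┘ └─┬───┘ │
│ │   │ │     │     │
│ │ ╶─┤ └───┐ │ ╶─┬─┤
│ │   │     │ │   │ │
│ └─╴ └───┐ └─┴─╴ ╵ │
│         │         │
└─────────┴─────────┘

Shortest path A → P at (5, 2): 43 steps
Shortest path A → Q at (0, 1): 1 steps

Q is closer (1 steps vs 43 steps).

Path to P:

┌───────────────┬───┐
│A → → → → → → ↓│   │
│ ╷ ╶───┬───┬─╴ │ ╷ │
│ │     │   │↓ ↲│ │ │
│ └─┬─╴ │ ╷ │ ╶─┤ │ │
│   │   │ │ │↳ ↓│ │ │
├───┤ ╶─┼─┘ └─┐ ├─┘ │
│   │   │     │↓│↱ ↓│
│ ╶─┴─╴ │ ╷ ┌─┘ │ ╷ │
│       │ │ │↓ ↲│↑│↓│
├───┬───┘ │ │ ┌─┘ │ │
│   │P ← ↰│ │↓│  ↑│↓│
│ ╶─┘ ┌─╴ │ │ └─╴ │ │
│     │↱ ↑│ │↳ → ↑│↓│
│ ┌───┤ ┌─┘ └─┬───┘ │
│ │   │↑│     │↓ ← ↲│
│ │ ╶─┤ └───┐ │ ╶─┬─┤
│ │   │↑ ← ↰│ │↳ ↓│ │
│ └─╴ └───┐ └─┴─╴ ╵ │
│         │↑ ← ← ↲  │
└─────────┴─────────┘

Path to Q:

┌───────────────┬───┐
│A Q            │   │
│ ╷ ╶───┬───┬─╴ │ ╷ │
│ │     │   │   │ │ │
│ └─┬─╴ │ ╷ │ ╶─┤ │ │
│   │   │ │ │   │ │ │
├───┤ ╶─┼─┘ └─┐ ├─┘ │
│   │   │     │ │   │
│ ╶─┴─╴ │ ╷ ┌─┘ │ ╷ │
│       │ │ │   │ │ │
├───┬───┘ │ │ ┌─┘ │ │
│   │     │ │ │   │ │
│ ╶─┘ ┌─╴ │ │ └─╴ │ │
│     │   │ │     │ │
│ ┌───┤ ┌─┘ └─┬───┘ │
│ │   │ │     │     │
│ │ ╶─┤ └───┐ │ ╶─┬─┤
│ │   │     │ │   │ │
│ └─╴ └───┐ └─┴─╴ ╵ │
│         │         │
└─────────┴─────────┘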